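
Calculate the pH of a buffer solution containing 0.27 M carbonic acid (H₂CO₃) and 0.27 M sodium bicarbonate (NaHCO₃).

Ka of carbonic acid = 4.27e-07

pKa = -log(4.27e-07) = 6.37. pH = pKa + log([A⁻]/[HA]) = 6.37 + log(0.27/0.27)

pH = 6.37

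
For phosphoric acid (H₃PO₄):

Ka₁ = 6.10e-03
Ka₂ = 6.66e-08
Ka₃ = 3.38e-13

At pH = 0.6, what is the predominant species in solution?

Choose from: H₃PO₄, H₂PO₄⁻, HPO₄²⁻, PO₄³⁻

pKa₁ = 2.21, pKa₂ = 7.18, pKa₃ = 12.47. For a polyprotic acid the predominant species crosses at each pKa: below pKa_n the protonated form dominates, above it the deprotonated form does. At pH = 0.6, the predominant species is H₃PO₄.

H₃PO₄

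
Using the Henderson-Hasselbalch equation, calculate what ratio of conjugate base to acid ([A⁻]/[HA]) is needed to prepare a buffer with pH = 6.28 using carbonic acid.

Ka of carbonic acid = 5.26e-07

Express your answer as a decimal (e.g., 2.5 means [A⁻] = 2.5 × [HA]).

pKa = -log(5.26e-07) = 6.2790. pH = pKa + log([A⁻]/[HA]), so log([A⁻]/[HA]) = pH − pKa = 6.28 − 6.2790 = 0.0010. [A⁻]/[HA] = 10^(0.0010) = 1.00

[A⁻]/[HA] = 1.00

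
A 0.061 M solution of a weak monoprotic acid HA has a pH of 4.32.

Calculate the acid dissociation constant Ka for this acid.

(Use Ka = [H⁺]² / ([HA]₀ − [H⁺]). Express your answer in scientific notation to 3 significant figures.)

[H⁺] = 10^(−pH) = 10^(−4.32) = 4.786e-05 M. For HA ⇌ H⁺ + A⁻, Ka = [H⁺][A⁻]/[HA] = [H⁺]² / ([HA]₀ − [H⁺]) = (4.786e-05)² / (0.061 − 4.786e-05) = 3.76e-08.

K_a = 3.76e-08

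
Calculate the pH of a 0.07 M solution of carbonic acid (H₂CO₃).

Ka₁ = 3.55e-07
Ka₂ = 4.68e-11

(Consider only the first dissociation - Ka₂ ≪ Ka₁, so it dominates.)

First dissociation dominates. From Ka₁ = [H⁺][HA⁻]/[H₂A], x² + Ka₁·x − Ka₁·C = 0 with C = 0.07 M and Ka₁ = 3.55e-07. Solving: [H⁺] = (−Ka₁ + √(Ka₁² + 4·Ka₁·C)) / 2 = 1.5746e-04 M. pH = -log(1.5746e-04) = 3.80.

pH = 3.80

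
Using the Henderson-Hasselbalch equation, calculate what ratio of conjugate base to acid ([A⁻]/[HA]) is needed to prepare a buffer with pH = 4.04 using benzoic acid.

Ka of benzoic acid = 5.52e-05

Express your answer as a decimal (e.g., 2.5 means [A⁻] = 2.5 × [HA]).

pKa = -log(5.52e-05) = 4.2581. pH = pKa + log([A⁻]/[HA]), so log([A⁻]/[HA]) = pH − pKa = 4.04 − 4.2581 = -0.2181. [A⁻]/[HA] = 10^(-0.2181) = 0.605

[A⁻]/[HA] = 0.605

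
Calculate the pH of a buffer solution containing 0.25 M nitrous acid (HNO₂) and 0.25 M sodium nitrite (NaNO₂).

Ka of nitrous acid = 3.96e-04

pKa = -log(3.96e-04) = 3.40. pH = pKa + log([A⁻]/[HA]) = 3.40 + log(0.25/0.25)

pH = 3.40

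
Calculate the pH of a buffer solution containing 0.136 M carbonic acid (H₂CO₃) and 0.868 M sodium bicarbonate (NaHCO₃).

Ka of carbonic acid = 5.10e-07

pKa = -log(5.10e-07) = 6.29. pH = pKa + log([A⁻]/[HA]) = 6.29 + log(0.868/0.136)

pH = 7.10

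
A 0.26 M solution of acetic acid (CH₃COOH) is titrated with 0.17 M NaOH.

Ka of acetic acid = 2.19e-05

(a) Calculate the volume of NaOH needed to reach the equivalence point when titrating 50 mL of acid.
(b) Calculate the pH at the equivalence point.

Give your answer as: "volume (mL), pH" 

moles acid = 0.26 × 50/1000 = 0.013 mol; V_base = moles/0.17 × 1000 = 76.5 mL. At equivalence only the conjugate base is present: [A⁻] = 0.013/0.126 = 1.0279e-01 M. Kb = Kw/Ka = 4.57e-10; [OH⁻] = √(Kb × [A⁻]) = 6.8510e-06; pOH = 5.16; pH = 14 - pOH = 8.84.

V = 76.5 mL, pH = 8.84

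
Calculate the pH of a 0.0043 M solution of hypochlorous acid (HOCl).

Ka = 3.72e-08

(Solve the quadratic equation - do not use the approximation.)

x² + Ka×x - Ka×C = 0. Using quadratic formula: [H⁺] = 1.2629e-05

pH = 4.90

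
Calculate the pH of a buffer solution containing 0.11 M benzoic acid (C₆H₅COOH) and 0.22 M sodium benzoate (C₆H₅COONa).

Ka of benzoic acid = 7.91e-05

pKa = -log(7.91e-05) = 4.10. pH = pKa + log([A⁻]/[HA]) = 4.10 + log(0.22/0.11)

pH = 4.40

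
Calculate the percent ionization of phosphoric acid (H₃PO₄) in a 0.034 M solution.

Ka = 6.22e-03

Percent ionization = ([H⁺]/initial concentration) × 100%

Using Ka equilibrium: x² + Ka×x - Ka×C = 0. Solving: [H⁺] = 1.1761e-02. Percent = (1.1761e-02/0.034) × 100

Percent ionization = 34.6%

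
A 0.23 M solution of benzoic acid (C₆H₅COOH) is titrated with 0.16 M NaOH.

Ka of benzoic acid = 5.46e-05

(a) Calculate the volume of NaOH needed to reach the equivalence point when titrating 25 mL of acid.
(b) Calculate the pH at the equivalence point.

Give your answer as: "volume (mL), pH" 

moles acid = 0.23 × 25/1000 = 0.00575 mol; V_base = moles/0.16 × 1000 = 35.9 mL. At equivalence only the conjugate base is present: [A⁻] = 0.00575/0.061 = 9.4359e-02 M. Kb = Kw/Ka = 1.83e-10; [OH⁻] = √(Kb × [A⁻]) = 4.1571e-06; pOH = 5.38; pH = 14 - pOH = 8.62.

V = 35.9 mL, pH = 8.62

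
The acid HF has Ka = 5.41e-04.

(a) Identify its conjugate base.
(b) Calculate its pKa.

(a) The conjugate base is formed by removing one H⁺ from HF, giving F⁻. (b) pKa = -log(Ka) = -log(5.41e-04) = 3.27.

Conjugate base: F⁻; pK_a = 3.27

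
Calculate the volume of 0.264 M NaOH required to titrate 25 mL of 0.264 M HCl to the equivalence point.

At equivalence: moles acid = moles base. moles HCl = 0.264 × 25/1000 = 0.0066 mol. V_base = moles / 0.264 × 1000 = 25.0 mL.

V_{base} = 25.0 mL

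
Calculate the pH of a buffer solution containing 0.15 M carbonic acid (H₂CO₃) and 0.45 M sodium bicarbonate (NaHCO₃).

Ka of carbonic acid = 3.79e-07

pKa = -log(3.79e-07) = 6.42. pH = pKa + log([A⁻]/[HA]) = 6.42 + log(0.45/0.15)

pH = 6.90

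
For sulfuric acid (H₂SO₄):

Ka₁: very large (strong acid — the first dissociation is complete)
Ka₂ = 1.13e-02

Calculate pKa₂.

pKa₂ = -log(Ka₂) = -log(1.13e-02) = 1.95.

pK_{a2} = 1.95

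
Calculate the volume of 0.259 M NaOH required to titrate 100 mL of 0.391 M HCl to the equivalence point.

At equivalence: moles acid = moles base. moles HCl = 0.391 × 100/1000 = 0.0391 mol. V_base = moles / 0.259 × 1000 = 151.0 mL.

V_{base} = 151.0 mL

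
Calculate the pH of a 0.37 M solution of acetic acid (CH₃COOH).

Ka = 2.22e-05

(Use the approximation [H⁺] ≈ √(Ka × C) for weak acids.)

[H⁺] = √(Ka × C) = √(2.22e-05 × 0.37) = 2.8660e-03. pH = -log(2.8660e-03)

pH = 2.54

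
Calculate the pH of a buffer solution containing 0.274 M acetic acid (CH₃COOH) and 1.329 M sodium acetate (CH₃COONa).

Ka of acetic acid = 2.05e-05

pKa = -log(2.05e-05) = 4.69. pH = pKa + log([A⁻]/[HA]) = 4.69 + log(1.329/0.274)

pH = 5.37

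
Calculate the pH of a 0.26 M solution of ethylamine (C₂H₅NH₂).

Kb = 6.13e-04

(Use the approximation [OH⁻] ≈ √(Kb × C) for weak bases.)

[OH⁻] = √(Kb × C) = √(6.13e-04 × 0.26) = 1.2625e-02. pOH = 1.90, pH = 14 - pOH

pH = 12.10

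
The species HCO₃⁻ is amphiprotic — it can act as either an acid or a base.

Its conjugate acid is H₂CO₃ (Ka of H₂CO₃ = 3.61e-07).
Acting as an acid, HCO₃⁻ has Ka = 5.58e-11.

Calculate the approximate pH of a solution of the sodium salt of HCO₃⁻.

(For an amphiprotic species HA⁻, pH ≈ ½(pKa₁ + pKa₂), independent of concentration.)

pKa₁ = -log(3.61e-07) = 6.44; pKa₂ = -log(5.58e-11) = 10.25. For an amphiprotic species, pH ≈ ½(pKa₁ + pKa₂) = ½(6.44 + 10.25) = 8.35.

pH = 8.35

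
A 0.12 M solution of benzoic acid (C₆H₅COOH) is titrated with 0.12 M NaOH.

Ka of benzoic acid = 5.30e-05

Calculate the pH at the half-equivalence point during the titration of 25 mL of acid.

At half-equivalence [HA] = [A⁻], so Henderson-Hasselbalch gives pH = pKa = -log(5.30e-05) = 4.28.

pH = pKa = 4.28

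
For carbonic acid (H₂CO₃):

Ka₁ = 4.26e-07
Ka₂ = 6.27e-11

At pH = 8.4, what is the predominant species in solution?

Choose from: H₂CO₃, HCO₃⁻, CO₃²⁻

pKa₁ = 6.37, pKa₂ = 10.20. For a polyprotic acid the predominant species crosses at each pKa: below pKa_n the protonated form dominates, above it the deprotonated form does. At pH = 8.4, the predominant species is HCO₃⁻.

HCO₃⁻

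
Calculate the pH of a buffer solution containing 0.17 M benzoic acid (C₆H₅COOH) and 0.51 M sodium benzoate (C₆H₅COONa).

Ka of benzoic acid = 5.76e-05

pKa = -log(5.76e-05) = 4.24. pH = pKa + log([A⁻]/[HA]) = 4.24 + log(0.51/0.17)

pH = 4.72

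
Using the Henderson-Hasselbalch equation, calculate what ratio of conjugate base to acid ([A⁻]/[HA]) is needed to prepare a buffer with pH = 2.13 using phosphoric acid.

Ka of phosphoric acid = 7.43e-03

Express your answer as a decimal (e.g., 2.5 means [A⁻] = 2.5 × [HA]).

pKa = -log(7.43e-03) = 2.1290. pH = pKa + log([A⁻]/[HA]), so log([A⁻]/[HA]) = pH − pKa = 2.13 − 2.1290 = 0.0010. [A⁻]/[HA] = 10^(0.0010) = 1.00

[A⁻]/[HA] = 1.00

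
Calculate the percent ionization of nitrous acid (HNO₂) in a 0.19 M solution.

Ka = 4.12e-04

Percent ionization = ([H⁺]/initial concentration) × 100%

Using Ka equilibrium: x² + Ka×x - Ka×C = 0. Solving: [H⁺] = 8.6440e-03. Percent = (8.6440e-03/0.19) × 100

Percent ionization = 4.55%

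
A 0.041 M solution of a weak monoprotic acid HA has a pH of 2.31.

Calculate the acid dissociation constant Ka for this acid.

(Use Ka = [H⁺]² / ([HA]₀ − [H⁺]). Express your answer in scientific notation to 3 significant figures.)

[H⁺] = 10^(−pH) = 10^(−2.31) = 4.898e-03 M. For HA ⇌ H⁺ + A⁻, Ka = [H⁺][A⁻]/[HA] = [H⁺]² / ([HA]₀ − [H⁺]) = (4.898e-03)² / (0.041 − 4.898e-03) = 6.64e-04.

K_a = 6.64e-04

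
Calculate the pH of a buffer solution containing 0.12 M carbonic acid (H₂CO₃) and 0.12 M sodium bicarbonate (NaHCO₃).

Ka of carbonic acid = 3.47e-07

pKa = -log(3.47e-07) = 6.46. pH = pKa + log([A⁻]/[HA]) = 6.46 + log(0.12/0.12)

pH = 6.46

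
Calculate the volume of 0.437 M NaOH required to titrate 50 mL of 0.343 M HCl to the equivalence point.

At equivalence: moles acid = moles base. moles HCl = 0.343 × 50/1000 = 0.01715 mol. V_base = moles / 0.437 × 1000 = 39.2 mL.

V_{base} = 39.2 mL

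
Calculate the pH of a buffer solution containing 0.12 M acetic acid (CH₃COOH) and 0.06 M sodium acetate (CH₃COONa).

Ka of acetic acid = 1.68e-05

pKa = -log(1.68e-05) = 4.77. pH = pKa + log([A⁻]/[HA]) = 4.77 + log(0.06/0.12)

pH = 4.47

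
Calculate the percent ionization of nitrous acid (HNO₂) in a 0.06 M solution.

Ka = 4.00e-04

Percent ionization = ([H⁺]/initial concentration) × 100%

Using Ka equilibrium: x² + Ka×x - Ka×C = 0. Solving: [H⁺] = 4.7031e-03. Percent = (4.7031e-03/0.06) × 100

Percent ionization = 7.84%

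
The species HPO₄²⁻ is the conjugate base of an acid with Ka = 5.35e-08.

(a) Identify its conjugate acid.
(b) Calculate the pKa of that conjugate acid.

(a) The conjugate acid is formed by adding one H⁺ to HPO₄²⁻, giving H₂PO₄⁻. (b) pKa = -log(Ka) = -log(5.35e-08) = 7.27.

Conjugate acid: H₂PO₄⁻; pK_a = 7.27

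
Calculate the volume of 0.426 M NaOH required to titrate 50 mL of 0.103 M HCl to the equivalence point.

At equivalence: moles acid = moles base. moles HCl = 0.103 × 50/1000 = 0.00515 mol. V_base = moles / 0.426 × 1000 = 12.1 mL.

V_{base} = 12.1 mL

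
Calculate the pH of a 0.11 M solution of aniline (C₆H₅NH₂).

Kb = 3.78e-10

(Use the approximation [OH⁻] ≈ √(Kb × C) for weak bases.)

[OH⁻] = √(Kb × C) = √(3.78e-10 × 0.11) = 6.4483e-06. pOH = 5.19, pH = 14 - pOH

pH = 8.81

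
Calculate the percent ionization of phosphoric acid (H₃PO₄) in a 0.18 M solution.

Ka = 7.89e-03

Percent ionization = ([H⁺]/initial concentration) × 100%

Using Ka equilibrium: x² + Ka×x - Ka×C = 0. Solving: [H⁺] = 3.3946e-02. Percent = (3.3946e-02/0.18) × 100

Percent ionization = 18.9%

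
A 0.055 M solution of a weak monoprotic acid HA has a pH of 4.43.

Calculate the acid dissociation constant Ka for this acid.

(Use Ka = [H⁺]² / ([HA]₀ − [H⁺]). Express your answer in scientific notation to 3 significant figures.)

[H⁺] = 10^(−pH) = 10^(−4.43) = 3.715e-05 M. For HA ⇌ H⁺ + A⁻, Ka = [H⁺][A⁻]/[HA] = [H⁺]² / ([HA]₀ − [H⁺]) = (3.715e-05)² / (0.055 − 3.715e-05) = 2.51e-08.

K_a = 2.51e-08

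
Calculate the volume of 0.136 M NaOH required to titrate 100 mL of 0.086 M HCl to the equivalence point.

At equivalence: moles acid = moles base. moles HCl = 0.086 × 100/1000 = 0.0086 mol. V_base = moles / 0.136 × 1000 = 63.2 mL.

V_{base} = 63.2 mL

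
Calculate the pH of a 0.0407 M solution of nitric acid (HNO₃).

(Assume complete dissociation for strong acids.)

[H⁺] = 0.0407 M for strong acid. pH = -log[H⁺] = -log(0.0407)

pH = 1.39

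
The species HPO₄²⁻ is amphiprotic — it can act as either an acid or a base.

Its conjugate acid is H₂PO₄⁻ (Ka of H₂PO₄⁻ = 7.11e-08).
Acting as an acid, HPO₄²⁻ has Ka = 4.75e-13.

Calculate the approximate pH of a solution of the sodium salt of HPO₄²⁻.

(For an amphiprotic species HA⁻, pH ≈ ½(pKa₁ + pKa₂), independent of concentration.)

pKa₁ = -log(7.11e-08) = 7.15; pKa₂ = -log(4.75e-13) = 12.32. For an amphiprotic species, pH ≈ ½(pKa₁ + pKa₂) = ½(7.15 + 12.32) = 9.74.

pH = 9.74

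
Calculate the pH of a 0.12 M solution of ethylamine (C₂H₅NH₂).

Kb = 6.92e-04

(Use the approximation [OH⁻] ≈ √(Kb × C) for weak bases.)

[OH⁻] = √(Kb × C) = √(6.92e-04 × 0.12) = 9.1126e-03. pOH = 2.04, pH = 14 - pOH

pH = 11.96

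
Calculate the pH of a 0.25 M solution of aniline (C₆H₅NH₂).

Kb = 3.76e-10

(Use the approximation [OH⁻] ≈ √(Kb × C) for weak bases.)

[OH⁻] = √(Kb × C) = √(3.76e-10 × 0.25) = 9.6954e-06. pOH = 5.01, pH = 14 - pOH

pH = 8.99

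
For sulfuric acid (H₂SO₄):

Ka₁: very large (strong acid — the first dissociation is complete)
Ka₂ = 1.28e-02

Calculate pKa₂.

pKa₂ = -log(Ka₂) = -log(1.28e-02) = 1.89.

pK_{a2} = 1.89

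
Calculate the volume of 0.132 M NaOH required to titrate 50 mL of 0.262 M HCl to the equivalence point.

At equivalence: moles acid = moles base. moles HCl = 0.262 × 50/1000 = 0.0131 mol. V_base = moles / 0.132 × 1000 = 99.2 mL.

V_{base} = 99.2 mL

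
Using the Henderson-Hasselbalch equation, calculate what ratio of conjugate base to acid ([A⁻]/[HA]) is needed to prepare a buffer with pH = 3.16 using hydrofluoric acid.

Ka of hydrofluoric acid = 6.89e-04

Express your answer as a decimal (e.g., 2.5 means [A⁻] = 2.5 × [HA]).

pKa = -log(6.89e-04) = 3.1618. pH = pKa + log([A⁻]/[HA]), so log([A⁻]/[HA]) = pH − pKa = 3.16 − 3.1618 = -0.0018. [A⁻]/[HA] = 10^(-0.0018) = 0.996

[A⁻]/[HA] = 0.996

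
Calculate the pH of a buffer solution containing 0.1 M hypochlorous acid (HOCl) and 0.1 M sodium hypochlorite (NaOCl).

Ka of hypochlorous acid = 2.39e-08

pKa = -log(2.39e-08) = 7.62. pH = pKa + log([A⁻]/[HA]) = 7.62 + log(0.1/0.1)

pH = 7.62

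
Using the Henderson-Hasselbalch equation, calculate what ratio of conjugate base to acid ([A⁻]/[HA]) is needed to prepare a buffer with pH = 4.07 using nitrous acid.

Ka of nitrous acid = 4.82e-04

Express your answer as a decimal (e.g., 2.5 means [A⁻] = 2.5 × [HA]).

pKa = -log(4.82e-04) = 3.3170. pH = pKa + log([A⁻]/[HA]), so log([A⁻]/[HA]) = pH − pKa = 4.07 − 3.3170 = 0.7530. [A⁻]/[HA] = 10^(0.7530) = 5.66

[A⁻]/[HA] = 5.66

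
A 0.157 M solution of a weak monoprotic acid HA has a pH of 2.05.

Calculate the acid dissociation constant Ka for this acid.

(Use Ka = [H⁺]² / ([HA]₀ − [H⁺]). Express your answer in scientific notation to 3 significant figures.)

[H⁺] = 10^(−pH) = 10^(−2.05) = 8.913e-03 M. For HA ⇌ H⁺ + A⁻, Ka = [H⁺][A⁻]/[HA] = [H⁺]² / ([HA]₀ − [H⁺]) = (8.913e-03)² / (0.157 − 8.913e-03) = 5.36e-04.

K_a = 5.36e-04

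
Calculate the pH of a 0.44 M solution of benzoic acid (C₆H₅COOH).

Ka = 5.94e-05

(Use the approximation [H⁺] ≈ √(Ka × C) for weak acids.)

[H⁺] = √(Ka × C) = √(5.94e-05 × 0.44) = 5.1123e-03. pH = -log(5.1123e-03)

pH = 2.29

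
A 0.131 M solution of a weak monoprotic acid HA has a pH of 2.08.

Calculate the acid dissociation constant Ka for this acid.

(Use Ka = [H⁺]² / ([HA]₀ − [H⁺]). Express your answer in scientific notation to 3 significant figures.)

[H⁺] = 10^(−pH) = 10^(−2.08) = 8.318e-03 M. For HA ⇌ H⁺ + A⁻, Ka = [H⁺][A⁻]/[HA] = [H⁺]² / ([HA]₀ − [H⁺]) = (8.318e-03)² / (0.131 − 8.318e-03) = 5.64e-04.

K_a = 5.64e-04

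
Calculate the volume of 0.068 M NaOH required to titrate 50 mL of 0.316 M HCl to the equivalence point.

At equivalence: moles acid = moles base. moles HCl = 0.316 × 50/1000 = 0.0158 mol. V_base = moles / 0.068 × 1000 = 232.4 mL.

V_{base} = 232.4 mL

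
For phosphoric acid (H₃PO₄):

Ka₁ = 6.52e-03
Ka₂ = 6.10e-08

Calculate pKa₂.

pKa₂ = -log(Ka₂) = -log(6.10e-08) = 7.21.

pK_{a2} = 7.21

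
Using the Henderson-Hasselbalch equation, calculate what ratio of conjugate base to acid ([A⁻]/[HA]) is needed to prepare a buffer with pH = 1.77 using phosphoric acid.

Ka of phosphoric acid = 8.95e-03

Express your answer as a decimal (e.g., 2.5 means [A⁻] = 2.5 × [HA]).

pKa = -log(8.95e-03) = 2.0482. pH = pKa + log([A⁻]/[HA]), so log([A⁻]/[HA]) = pH − pKa = 1.77 − 2.0482 = -0.2782. [A⁻]/[HA] = 10^(-0.2782) = 0.527

[A⁻]/[HA] = 0.527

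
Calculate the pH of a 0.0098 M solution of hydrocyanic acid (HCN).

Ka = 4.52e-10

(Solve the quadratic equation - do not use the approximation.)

x² + Ka×x - Ka×C = 0. Using quadratic formula: [H⁺] = 2.1044e-06

pH = 5.68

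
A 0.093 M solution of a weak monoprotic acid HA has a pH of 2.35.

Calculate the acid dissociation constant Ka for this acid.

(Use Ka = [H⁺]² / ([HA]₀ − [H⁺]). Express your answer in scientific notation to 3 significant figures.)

[H⁺] = 10^(−pH) = 10^(−2.35) = 4.467e-03 M. For HA ⇌ H⁺ + A⁻, Ka = [H⁺][A⁻]/[HA] = [H⁺]² / ([HA]₀ − [H⁺]) = (4.467e-03)² / (0.093 − 4.467e-03) = 2.25e-04.

K_a = 2.25e-04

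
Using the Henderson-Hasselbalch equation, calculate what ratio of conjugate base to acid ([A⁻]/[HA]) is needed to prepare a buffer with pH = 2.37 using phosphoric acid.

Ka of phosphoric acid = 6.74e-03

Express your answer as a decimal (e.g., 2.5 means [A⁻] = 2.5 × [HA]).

pKa = -log(6.74e-03) = 2.1713. pH = pKa + log([A⁻]/[HA]), so log([A⁻]/[HA]) = pH − pKa = 2.37 − 2.1713 = 0.1987. [A⁻]/[HA] = 10^(0.1987) = 1.58

[A⁻]/[HA] = 1.58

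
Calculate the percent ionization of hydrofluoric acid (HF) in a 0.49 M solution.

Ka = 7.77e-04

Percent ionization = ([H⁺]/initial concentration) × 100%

Using Ka equilibrium: x² + Ka×x - Ka×C = 0. Solving: [H⁺] = 1.9128e-02. Percent = (1.9128e-02/0.49) × 100

Percent ionization = 3.9%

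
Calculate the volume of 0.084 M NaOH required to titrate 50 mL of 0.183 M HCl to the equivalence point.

At equivalence: moles acid = moles base. moles HCl = 0.183 × 50/1000 = 0.00915 mol. V_base = moles / 0.084 × 1000 = 108.9 mL.

V_{base} = 108.9 mL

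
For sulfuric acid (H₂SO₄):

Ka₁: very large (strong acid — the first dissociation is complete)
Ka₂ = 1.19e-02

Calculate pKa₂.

pKa₂ = -log(Ka₂) = -log(1.19e-02) = 1.92.

pK_{a2} = 1.92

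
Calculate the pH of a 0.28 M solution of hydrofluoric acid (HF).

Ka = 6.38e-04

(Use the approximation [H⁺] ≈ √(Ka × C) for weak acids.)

[H⁺] = √(Ka × C) = √(6.38e-04 × 0.28) = 1.3366e-02. pH = -log(1.3366e-02)

pH = 1.87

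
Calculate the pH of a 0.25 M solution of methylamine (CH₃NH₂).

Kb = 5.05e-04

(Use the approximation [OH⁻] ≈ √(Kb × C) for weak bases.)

[OH⁻] = √(Kb × C) = √(5.05e-04 × 0.25) = 1.1236e-02. pOH = 1.95, pH = 14 - pOH

pH = 12.05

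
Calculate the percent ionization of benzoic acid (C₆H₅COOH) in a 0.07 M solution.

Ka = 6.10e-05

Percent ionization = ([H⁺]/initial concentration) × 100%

Using Ka equilibrium: x² + Ka×x - Ka×C = 0. Solving: [H⁺] = 2.0361e-03. Percent = (2.0361e-03/0.07) × 100

Percent ionization = 2.91%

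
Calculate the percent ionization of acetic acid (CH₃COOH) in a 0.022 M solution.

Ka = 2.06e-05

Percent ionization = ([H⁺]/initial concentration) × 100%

Using Ka equilibrium: x² + Ka×x - Ka×C = 0. Solving: [H⁺] = 6.6298e-04. Percent = (6.6298e-04/0.022) × 100

Percent ionization = 3.01%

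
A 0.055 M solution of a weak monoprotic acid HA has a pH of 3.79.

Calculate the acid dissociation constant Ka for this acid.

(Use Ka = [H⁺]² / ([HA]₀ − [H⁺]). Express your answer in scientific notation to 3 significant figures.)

[H⁺] = 10^(−pH) = 10^(−3.79) = 1.622e-04 M. For HA ⇌ H⁺ + A⁻, Ka = [H⁺][A⁻]/[HA] = [H⁺]² / ([HA]₀ − [H⁺]) = (1.622e-04)² / (0.055 − 1.622e-04) = 4.80e-07.

K_a = 4.80e-07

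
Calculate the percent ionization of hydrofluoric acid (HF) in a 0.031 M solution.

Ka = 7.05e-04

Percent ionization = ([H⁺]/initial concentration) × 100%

Using Ka equilibrium: x² + Ka×x - Ka×C = 0. Solving: [H⁺] = 4.3357e-03. Percent = (4.3357e-03/0.031) × 100

Percent ionization = 14%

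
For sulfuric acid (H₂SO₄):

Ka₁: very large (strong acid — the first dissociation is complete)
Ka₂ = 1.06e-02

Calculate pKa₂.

pKa₂ = -log(Ka₂) = -log(1.06e-02) = 1.97.

pK_{a2} = 1.97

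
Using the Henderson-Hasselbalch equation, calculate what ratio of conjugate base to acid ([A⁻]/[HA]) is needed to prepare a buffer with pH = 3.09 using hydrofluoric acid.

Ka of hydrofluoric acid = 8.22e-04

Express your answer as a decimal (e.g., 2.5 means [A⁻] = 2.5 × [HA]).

pKa = -log(8.22e-04) = 3.0851. pH = pKa + log([A⁻]/[HA]), so log([A⁻]/[HA]) = pH − pKa = 3.09 − 3.0851 = 0.0049. [A⁻]/[HA] = 10^(0.0049) = 1.01

[A⁻]/[HA] = 1.01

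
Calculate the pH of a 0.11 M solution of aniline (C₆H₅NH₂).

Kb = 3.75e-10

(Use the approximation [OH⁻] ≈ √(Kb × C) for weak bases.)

[OH⁻] = √(Kb × C) = √(3.75e-10 × 0.11) = 6.4226e-06. pOH = 5.19, pH = 14 - pOH

pH = 8.81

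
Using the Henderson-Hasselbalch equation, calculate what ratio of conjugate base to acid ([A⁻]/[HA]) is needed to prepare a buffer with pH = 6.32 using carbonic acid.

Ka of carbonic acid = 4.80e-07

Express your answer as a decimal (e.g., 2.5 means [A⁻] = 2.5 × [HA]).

pKa = -log(4.80e-07) = 6.3188. pH = pKa + log([A⁻]/[HA]), so log([A⁻]/[HA]) = pH − pKa = 6.32 − 6.3188 = 0.0012. [A⁻]/[HA] = 10^(0.0012) = 1.00

[A⁻]/[HA] = 1.00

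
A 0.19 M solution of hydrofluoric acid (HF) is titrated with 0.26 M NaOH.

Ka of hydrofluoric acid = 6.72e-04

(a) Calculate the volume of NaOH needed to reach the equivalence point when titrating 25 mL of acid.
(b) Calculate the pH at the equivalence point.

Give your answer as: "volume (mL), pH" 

moles acid = 0.19 × 25/1000 = 0.00475 mol; V_base = moles/0.26 × 1000 = 18.3 mL. At equivalence only the conjugate base is present: [A⁻] = 0.00475/0.043 = 1.0978e-01 M. Kb = Kw/Ka = 1.49e-11; [OH⁻] = √(Kb × [A⁻]) = 1.2781e-06; pOH = 5.89; pH = 14 - pOH = 8.11.

V = 18.3 mL, pH = 8.11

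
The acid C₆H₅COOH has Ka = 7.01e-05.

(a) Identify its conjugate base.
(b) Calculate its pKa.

(a) The conjugate base is formed by removing one H⁺ from C₆H₅COOH, giving C₆H₅COO⁻. (b) pKa = -log(Ka) = -log(7.01e-05) = 4.15.

Conjugate base: C₆H₅COO⁻; pK_a = 4.15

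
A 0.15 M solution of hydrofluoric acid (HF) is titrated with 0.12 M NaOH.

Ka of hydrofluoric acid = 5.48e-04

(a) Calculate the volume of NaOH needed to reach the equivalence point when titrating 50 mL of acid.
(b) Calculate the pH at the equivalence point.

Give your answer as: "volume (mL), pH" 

moles acid = 0.15 × 50/1000 = 0.0075 mol; V_base = moles/0.12 × 1000 = 62.5 mL. At equivalence only the conjugate base is present: [A⁻] = 0.0075/0.113 = 6.6667e-02 M. Kb = Kw/Ka = 1.82e-11; [OH⁻] = √(Kb × [A⁻]) = 1.1030e-06; pOH = 5.96; pH = 14 - pOH = 8.04.

V = 62.5 mL, pH = 8.04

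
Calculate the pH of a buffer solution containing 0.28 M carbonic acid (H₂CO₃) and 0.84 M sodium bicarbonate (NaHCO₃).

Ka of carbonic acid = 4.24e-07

pKa = -log(4.24e-07) = 6.37. pH = pKa + log([A⁻]/[HA]) = 6.37 + log(0.84/0.28)

pH = 6.85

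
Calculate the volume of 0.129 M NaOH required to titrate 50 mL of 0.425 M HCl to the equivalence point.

At equivalence: moles acid = moles base. moles HCl = 0.425 × 50/1000 = 0.02125 mol. V_base = moles / 0.129 × 1000 = 164.7 mL.

V_{base} = 164.7 mL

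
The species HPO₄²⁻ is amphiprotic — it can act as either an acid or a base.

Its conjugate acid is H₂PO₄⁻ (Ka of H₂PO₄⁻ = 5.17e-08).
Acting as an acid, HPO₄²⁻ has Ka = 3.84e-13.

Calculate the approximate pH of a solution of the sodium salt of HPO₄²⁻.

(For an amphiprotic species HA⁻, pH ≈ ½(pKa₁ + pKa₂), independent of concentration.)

pKa₁ = -log(5.17e-08) = 7.29; pKa₂ = -log(3.84e-13) = 12.42. For an amphiprotic species, pH ≈ ½(pKa₁ + pKa₂) = ½(7.29 + 12.42) = 9.85.

pH = 9.85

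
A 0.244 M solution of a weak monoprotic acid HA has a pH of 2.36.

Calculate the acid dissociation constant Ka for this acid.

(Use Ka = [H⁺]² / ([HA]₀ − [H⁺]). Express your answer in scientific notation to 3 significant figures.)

[H⁺] = 10^(−pH) = 10^(−2.36) = 4.365e-03 M. For HA ⇌ H⁺ + A⁻, Ka = [H⁺][A⁻]/[HA] = [H⁺]² / ([HA]₀ − [H⁺]) = (4.365e-03)² / (0.244 − 4.365e-03) = 7.95e-05.

K_a = 7.95e-05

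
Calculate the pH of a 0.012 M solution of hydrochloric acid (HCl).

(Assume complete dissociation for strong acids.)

[H⁺] = 0.012 M for strong acid. pH = -log[H⁺] = -log(0.012)

pH = 1.92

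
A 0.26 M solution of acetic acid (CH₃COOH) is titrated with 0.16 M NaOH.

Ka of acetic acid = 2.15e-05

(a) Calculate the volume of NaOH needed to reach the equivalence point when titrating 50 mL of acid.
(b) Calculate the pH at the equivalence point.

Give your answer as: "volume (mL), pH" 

moles acid = 0.26 × 50/1000 = 0.013 mol; V_base = moles/0.16 × 1000 = 81.2 mL. At equivalence only the conjugate base is present: [A⁻] = 0.013/0.131 = 9.9048e-02 M. Kb = Kw/Ka = 4.65e-10; [OH⁻] = √(Kb × [A⁻]) = 6.7874e-06; pOH = 5.17; pH = 14 - pOH = 8.83.

V = 81.2 mL, pH = 8.83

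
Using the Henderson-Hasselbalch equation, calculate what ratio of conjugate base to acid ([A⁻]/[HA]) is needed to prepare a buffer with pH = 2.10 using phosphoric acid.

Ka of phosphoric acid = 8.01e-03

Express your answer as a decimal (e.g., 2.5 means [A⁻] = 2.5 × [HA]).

pKa = -log(8.01e-03) = 2.0964. pH = pKa + log([A⁻]/[HA]), so log([A⁻]/[HA]) = pH − pKa = 2.10 − 2.0964 = 0.0036. [A⁻]/[HA] = 10^(0.0036) = 1.01

[A⁻]/[HA] = 1.01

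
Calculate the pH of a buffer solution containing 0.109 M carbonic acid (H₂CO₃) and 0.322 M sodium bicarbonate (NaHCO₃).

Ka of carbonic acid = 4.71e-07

pKa = -log(4.71e-07) = 6.33. pH = pKa + log([A⁻]/[HA]) = 6.33 + log(0.322/0.109)

pH = 6.80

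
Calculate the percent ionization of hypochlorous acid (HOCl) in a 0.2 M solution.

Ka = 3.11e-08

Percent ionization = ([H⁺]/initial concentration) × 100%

Using Ka equilibrium: x² + Ka×x - Ka×C = 0. Solving: [H⁺] = 7.8851e-05. Percent = (7.8851e-05/0.2) × 100

Percent ionization = 0.0394%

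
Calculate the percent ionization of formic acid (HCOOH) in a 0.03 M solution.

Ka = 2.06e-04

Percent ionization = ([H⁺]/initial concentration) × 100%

Using Ka equilibrium: x² + Ka×x - Ka×C = 0. Solving: [H⁺] = 2.3851e-03. Percent = (2.3851e-03/0.03) × 100

Percent ionization = 7.95%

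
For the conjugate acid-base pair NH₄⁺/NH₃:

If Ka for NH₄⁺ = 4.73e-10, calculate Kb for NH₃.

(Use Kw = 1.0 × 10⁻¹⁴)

For a conjugate pair Ka × Kb = Kw, so Kb = Kw/Ka = 1.0 × 10⁻¹⁴ / 4.73e-10 = 2.11e-05.

K_b = 2.11e-05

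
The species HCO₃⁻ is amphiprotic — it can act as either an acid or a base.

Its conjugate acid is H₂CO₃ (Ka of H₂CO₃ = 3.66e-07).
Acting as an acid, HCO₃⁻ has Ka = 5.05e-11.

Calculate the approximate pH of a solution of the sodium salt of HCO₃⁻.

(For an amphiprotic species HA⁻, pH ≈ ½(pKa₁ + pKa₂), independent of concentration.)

pKa₁ = -log(3.66e-07) = 6.44; pKa₂ = -log(5.05e-11) = 10.30. For an amphiprotic species, pH ≈ ½(pKa₁ + pKa₂) = ½(6.44 + 10.30) = 8.37.

pH = 8.37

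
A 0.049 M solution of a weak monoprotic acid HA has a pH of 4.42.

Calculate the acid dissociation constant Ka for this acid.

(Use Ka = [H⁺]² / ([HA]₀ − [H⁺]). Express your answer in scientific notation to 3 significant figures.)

[H⁺] = 10^(−pH) = 10^(−4.42) = 3.802e-05 M. For HA ⇌ H⁺ + A⁻, Ka = [H⁺][A⁻]/[HA] = [H⁺]² / ([HA]₀ − [H⁺]) = (3.802e-05)² / (0.049 − 3.802e-05) = 2.95e-08.

K_a = 2.95e-08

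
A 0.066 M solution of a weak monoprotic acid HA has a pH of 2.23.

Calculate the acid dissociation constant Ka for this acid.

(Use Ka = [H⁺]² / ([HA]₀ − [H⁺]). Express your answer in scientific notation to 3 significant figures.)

[H⁺] = 10^(−pH) = 10^(−2.23) = 5.888e-03 M. For HA ⇌ H⁺ + A⁻, Ka = [H⁺][A⁻]/[HA] = [H⁺]² / ([HA]₀ − [H⁺]) = (5.888e-03)² / (0.066 − 5.888e-03) = 5.77e-04.

K_a = 5.77e-04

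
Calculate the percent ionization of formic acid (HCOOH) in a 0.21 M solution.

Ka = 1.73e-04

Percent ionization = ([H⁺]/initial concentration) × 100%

Using Ka equilibrium: x² + Ka×x - Ka×C = 0. Solving: [H⁺] = 5.9416e-03. Percent = (5.9416e-03/0.21) × 100

Percent ionization = 2.83%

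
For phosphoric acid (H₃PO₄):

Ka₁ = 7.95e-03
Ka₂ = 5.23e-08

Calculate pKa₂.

pKa₂ = -log(Ka₂) = -log(5.23e-08) = 7.28.

pK_{a2} = 7.28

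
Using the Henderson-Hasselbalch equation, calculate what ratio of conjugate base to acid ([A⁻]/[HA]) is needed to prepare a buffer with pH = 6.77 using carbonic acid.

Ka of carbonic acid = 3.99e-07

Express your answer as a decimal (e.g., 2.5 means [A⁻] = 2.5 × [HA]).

pKa = -log(3.99e-07) = 6.3990. pH = pKa + log([A⁻]/[HA]), so log([A⁻]/[HA]) = pH − pKa = 6.77 − 6.3990 = 0.3710. [A⁻]/[HA] = 10^(0.3710) = 2.35

[A⁻]/[HA] = 2.35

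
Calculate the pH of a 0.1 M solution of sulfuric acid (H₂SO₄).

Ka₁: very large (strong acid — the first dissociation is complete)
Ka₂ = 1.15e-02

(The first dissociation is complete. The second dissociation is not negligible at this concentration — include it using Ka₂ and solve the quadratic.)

First dissociation is complete: [H⁺]₀ = [HSO₄⁻]₀ = C = 0.1 M. Second dissociation HSO₄⁻ ⇌ H⁺ + SO₄²⁻: let x = [SO₄²⁻]. Ka₂ = (C + x)·x / (C − x) = 1.15e-02 → x² + (C + Ka₂)·x − Ka₂·C = 0 → x² + 0.11150·x − 1.150e-03 = 0. x = (−0.11150 + √(0.11150² + 4 × 1.150e-03)) / 2 = 9.5038e-03 M. [H⁺] = C + x = 0.1 + 9.5038e-03 = 1.0950e-01 M. pH = -log(1.0950e-01) = 0.96.

pH = 0.96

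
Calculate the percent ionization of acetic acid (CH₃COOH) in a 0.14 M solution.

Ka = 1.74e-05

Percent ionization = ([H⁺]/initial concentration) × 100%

Using Ka equilibrium: x² + Ka×x - Ka×C = 0. Solving: [H⁺] = 1.5521e-03. Percent = (1.5521e-03/0.14) × 100

Percent ionization = 1.11%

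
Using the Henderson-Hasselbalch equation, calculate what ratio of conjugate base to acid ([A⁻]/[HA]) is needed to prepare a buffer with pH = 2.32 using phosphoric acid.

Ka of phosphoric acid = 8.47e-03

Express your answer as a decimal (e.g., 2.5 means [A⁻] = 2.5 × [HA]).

pKa = -log(8.47e-03) = 2.0721. pH = pKa + log([A⁻]/[HA]), so log([A⁻]/[HA]) = pH − pKa = 2.32 − 2.0721 = 0.2479. [A⁻]/[HA] = 10^(0.2479) = 1.77

[A⁻]/[HA] = 1.77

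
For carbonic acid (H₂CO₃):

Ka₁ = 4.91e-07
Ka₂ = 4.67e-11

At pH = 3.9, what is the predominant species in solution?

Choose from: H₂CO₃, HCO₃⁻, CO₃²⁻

pKa₁ = 6.31, pKa₂ = 10.33. For a polyprotic acid the predominant species crosses at each pKa: below pKa_n the protonated form dominates, above it the deprotonated form does. At pH = 3.9, the predominant species is H₂CO₃.

H₂CO₃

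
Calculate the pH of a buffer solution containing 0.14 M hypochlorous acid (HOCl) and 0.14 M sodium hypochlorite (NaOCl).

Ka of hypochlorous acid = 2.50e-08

pKa = -log(2.50e-08) = 7.60. pH = pKa + log([A⁻]/[HA]) = 7.60 + log(0.14/0.14)

pH = 7.60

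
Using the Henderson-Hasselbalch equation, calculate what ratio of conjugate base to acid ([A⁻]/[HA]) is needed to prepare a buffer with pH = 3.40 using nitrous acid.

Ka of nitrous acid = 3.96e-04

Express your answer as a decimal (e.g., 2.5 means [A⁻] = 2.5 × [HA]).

pKa = -log(3.96e-04) = 3.4023. pH = pKa + log([A⁻]/[HA]), so log([A⁻]/[HA]) = pH − pKa = 3.40 − 3.4023 = -0.0023. [A⁻]/[HA] = 10^(-0.0023) = 0.995

[A⁻]/[HA] = 0.995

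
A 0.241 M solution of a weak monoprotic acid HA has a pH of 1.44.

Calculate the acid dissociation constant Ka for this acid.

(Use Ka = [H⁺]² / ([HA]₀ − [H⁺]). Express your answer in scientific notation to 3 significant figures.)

[H⁺] = 10^(−pH) = 10^(−1.44) = 3.631e-02 M. For HA ⇌ H⁺ + A⁻, Ka = [H⁺][A⁻]/[HA] = [H⁺]² / ([HA]₀ − [H⁺]) = (3.631e-02)² / (0.241 − 3.631e-02) = 6.44e-03.

K_a = 6.44e-03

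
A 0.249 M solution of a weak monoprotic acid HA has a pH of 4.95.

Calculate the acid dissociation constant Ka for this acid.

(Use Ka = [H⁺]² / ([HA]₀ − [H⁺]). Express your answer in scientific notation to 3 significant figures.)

[H⁺] = 10^(−pH) = 10^(−4.95) = 1.122e-05 M. For HA ⇌ H⁺ + A⁻, Ka = [H⁺][A⁻]/[HA] = [H⁺]² / ([HA]₀ − [H⁺]) = (1.122e-05)² / (0.249 − 1.122e-05) = 5.06e-10.

K_a = 5.06e-10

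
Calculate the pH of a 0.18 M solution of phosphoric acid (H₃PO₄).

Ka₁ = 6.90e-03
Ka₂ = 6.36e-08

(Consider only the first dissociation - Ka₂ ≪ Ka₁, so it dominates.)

First dissociation dominates. From Ka₁ = [H⁺][HA⁻]/[H₂A], x² + Ka₁·x − Ka₁·C = 0 with C = 0.18 M and Ka₁ = 6.90e-03. Solving: [H⁺] = (−Ka₁ + √(Ka₁² + 4·Ka₁·C)) / 2 = 3.1960e-02 M. pH = -log(3.1960e-02) = 1.50.

pH = 1.50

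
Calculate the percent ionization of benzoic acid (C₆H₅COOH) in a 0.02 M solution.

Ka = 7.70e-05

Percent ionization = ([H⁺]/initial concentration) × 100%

Using Ka equilibrium: x² + Ka×x - Ka×C = 0. Solving: [H⁺] = 1.2031e-03. Percent = (1.2031e-03/0.02) × 100

Percent ionization = 6.02%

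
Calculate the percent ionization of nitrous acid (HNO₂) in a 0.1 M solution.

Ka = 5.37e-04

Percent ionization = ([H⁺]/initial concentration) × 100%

Using Ka equilibrium: x² + Ka×x - Ka×C = 0. Solving: [H⁺] = 7.0644e-03. Percent = (7.0644e-03/0.1) × 100

Percent ionization = 7.06%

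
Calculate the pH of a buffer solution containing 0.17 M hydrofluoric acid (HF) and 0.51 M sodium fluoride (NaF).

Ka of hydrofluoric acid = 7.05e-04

pKa = -log(7.05e-04) = 3.15. pH = pKa + log([A⁻]/[HA]) = 3.15 + log(0.51/0.17)

pH = 3.63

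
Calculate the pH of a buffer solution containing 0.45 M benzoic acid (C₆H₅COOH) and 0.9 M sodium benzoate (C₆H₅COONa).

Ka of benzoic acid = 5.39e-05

pKa = -log(5.39e-05) = 4.27. pH = pKa + log([A⁻]/[HA]) = 4.27 + log(0.9/0.45)

pH = 4.57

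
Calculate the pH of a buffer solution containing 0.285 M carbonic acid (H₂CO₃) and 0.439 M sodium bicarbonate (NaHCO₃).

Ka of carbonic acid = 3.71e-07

pKa = -log(3.71e-07) = 6.43. pH = pKa + log([A⁻]/[HA]) = 6.43 + log(0.439/0.285)

pH = 6.62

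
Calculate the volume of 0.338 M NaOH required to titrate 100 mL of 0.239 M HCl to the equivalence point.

At equivalence: moles acid = moles base. moles HCl = 0.239 × 100/1000 = 0.0239 mol. V_base = moles / 0.338 × 1000 = 70.7 mL.

V_{base} = 70.7 mL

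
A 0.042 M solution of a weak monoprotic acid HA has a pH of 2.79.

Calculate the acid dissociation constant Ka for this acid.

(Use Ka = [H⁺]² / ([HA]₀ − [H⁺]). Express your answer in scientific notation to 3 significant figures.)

[H⁺] = 10^(−pH) = 10^(−2.79) = 1.622e-03 M. For HA ⇌ H⁺ + A⁻, Ka = [H⁺][A⁻]/[HA] = [H⁺]² / ([HA]₀ − [H⁺]) = (1.622e-03)² / (0.042 − 1.622e-03) = 6.51e-05.

K_a = 6.51e-05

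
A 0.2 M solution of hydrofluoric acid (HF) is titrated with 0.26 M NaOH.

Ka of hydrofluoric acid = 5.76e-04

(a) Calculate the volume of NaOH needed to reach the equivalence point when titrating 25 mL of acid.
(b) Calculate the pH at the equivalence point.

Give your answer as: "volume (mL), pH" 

moles acid = 0.2 × 25/1000 = 0.005 mol; V_base = moles/0.26 × 1000 = 19.2 mL. At equivalence only the conjugate base is present: [A⁻] = 0.005/0.044 = 1.1304e-01 M. Kb = Kw/Ka = 1.74e-11; [OH⁻] = √(Kb × [A⁻]) = 1.4009e-06; pOH = 5.85; pH = 14 - pOH = 8.15.

V = 19.2 mL, pH = 8.15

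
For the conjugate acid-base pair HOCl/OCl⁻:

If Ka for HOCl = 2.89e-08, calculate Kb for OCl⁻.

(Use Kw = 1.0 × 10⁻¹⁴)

For a conjugate pair Ka × Kb = Kw, so Kb = Kw/Ka = 1.0 × 10⁻¹⁴ / 2.89e-08 = 3.46e-07.

K_b = 3.46e-07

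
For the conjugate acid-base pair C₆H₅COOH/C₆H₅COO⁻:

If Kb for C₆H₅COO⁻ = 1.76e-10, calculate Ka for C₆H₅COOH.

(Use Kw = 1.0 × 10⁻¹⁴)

For a conjugate pair Ka × Kb = Kw, so Ka = Kw/Kb = 1.0 × 10⁻¹⁴ / 1.76e-10 = 5.68e-05.

K_a = 5.68e-05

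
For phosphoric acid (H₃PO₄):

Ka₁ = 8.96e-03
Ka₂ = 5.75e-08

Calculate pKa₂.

pKa₂ = -log(Ka₂) = -log(5.75e-08) = 7.24.

pK_{a2} = 7.24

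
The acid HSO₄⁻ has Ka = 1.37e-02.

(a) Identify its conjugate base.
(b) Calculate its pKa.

(a) The conjugate base is formed by removing one H⁺ from HSO₄⁻, giving SO₄²⁻. (b) pKa = -log(Ka) = -log(1.37e-02) = 1.86.

Conjugate base: SO₄²⁻; pK_a = 1.86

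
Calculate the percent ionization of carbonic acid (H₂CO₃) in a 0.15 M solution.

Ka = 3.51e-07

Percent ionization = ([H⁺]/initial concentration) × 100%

Using Ka equilibrium: x² + Ka×x - Ka×C = 0. Solving: [H⁺] = 2.2928e-04. Percent = (2.2928e-04/0.15) × 100

Percent ionization = 0.153%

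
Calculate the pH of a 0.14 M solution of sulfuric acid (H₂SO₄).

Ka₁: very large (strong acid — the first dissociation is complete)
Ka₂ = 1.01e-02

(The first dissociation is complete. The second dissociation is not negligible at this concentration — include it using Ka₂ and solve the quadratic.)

First dissociation is complete: [H⁺]₀ = [HSO₄⁻]₀ = C = 0.14 M. Second dissociation HSO₄⁻ ⇌ H⁺ + SO₄²⁻: let x = [SO₄²⁻]. Ka₂ = (C + x)·x / (C − x) = 1.01e-02 → x² + (C + Ka₂)·x − Ka₂·C = 0 → x² + 0.15010·x − 1.414e-03 = 0. x = (−0.15010 + √(0.15010² + 4 × 1.414e-03)) / 2 = 8.8934e-03 M. [H⁺] = C + x = 0.14 + 8.8934e-03 = 1.4889e-01 M. pH = -log(1.4889e-01) = 0.83.

pH = 0.83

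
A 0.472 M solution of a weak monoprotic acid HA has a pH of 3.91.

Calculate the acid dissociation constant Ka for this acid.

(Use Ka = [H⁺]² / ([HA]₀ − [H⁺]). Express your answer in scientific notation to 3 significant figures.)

[H⁺] = 10^(−pH) = 10^(−3.91) = 1.230e-04 M. For HA ⇌ H⁺ + A⁻, Ka = [H⁺][A⁻]/[HA] = [H⁺]² / ([HA]₀ − [H⁺]) = (1.230e-04)² / (0.472 − 1.230e-04) = 3.21e-08.

K_a = 3.21e-08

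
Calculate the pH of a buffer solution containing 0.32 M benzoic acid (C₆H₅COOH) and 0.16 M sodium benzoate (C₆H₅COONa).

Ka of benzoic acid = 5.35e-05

pKa = -log(5.35e-05) = 4.27. pH = pKa + log([A⁻]/[HA]) = 4.27 + log(0.16/0.32)

pH = 3.97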